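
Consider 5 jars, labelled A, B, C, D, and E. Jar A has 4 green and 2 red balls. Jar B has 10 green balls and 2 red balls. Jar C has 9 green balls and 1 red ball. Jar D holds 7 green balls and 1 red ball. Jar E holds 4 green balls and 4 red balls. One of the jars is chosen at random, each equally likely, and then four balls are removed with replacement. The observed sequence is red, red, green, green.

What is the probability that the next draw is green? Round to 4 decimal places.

0.6480

The likelihood of the observed sequence under each hypothesis: P(data | jar A) = (2/6)(2/6)(4/6)(4/6) = 0.049383; P(data | jar B) = (2/12)(2/12)(10/12)(10/12) = 0.01929; P(data | jar C) = (1/10)(1/10)(9/10)(9/10) = 0.0081; P(data | jar D) = (1/8)(1/8)(7/8)(7/8) = 0.011963; P(data | jar E) = (4/8)(4/8)(4/8)(4/8) = 0.0625.
Multiplying each by its prior: 1/5 · 0.049383 = 0.0098765, 1/5 · 0.01929 = 0.003858, 1/5 · 0.0081 = 0.00162, 1/5 · 0.011963 = 0.0023926, 1/5 · 0.0625 = 0.0125; with total 0.030247.
Dividing through by the total gives posterior P(jar A | data) = 0.32653, P(jar B | data) = 0.12755, P(jar C | data) = 0.053559, P(jar D | data) = 0.079101, P(jar E | data) = 0.41326.
The predictive probability is P(green next | data) = (2/3)(0.32653) + (5/6)(0.12755) + (9/10)(0.053559) + (7/8)(0.079101) + (1/2)(0.41326) = 0.64802.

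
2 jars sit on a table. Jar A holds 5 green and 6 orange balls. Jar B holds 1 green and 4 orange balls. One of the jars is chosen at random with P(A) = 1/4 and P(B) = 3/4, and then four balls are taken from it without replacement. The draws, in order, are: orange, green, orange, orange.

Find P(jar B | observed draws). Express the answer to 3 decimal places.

0.888

Under each hypothesis, the probability of the observed sequence is: P(data | jar A) = (6/11)(5/10)(5/9)(4/8) = 0.075758; P(data | jar B) = (4/5)(1/4)(3/3)(2/2) = 0.2.
The prior-weighted likelihoods are 1/4 · 0.075758 = 0.018939, 3/4 · 0.2 = 0.15; with total 0.16894.
Therefore the posterior P(jar B | data) = (0.15) / (0.16894) = 0.88789.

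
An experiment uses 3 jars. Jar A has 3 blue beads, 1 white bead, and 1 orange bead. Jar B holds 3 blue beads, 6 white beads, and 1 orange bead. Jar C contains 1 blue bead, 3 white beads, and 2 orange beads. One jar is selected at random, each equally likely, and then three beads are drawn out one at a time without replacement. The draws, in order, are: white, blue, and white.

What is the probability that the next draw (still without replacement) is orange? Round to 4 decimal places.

Under each hypothesis, the probability of the observed sequence is: P(data | jar A) = (1/5)(3/4)(0/3) = 0; P(data | jar B) = (6/10)(3/9)(5/8) = 1/8; P(data | jar C) = (3/6)(1/5)(2/4) = 1/20.
The prior-weighted likelihoods are 1/3 · 0 = 0, 1/3 · 1/8 = 1/24, 1/3 · 1/20 = 1/60; summing to 7/120.
Dividing through by the total gives posterior P(jar A | data) = 0, P(jar B | data) = 5/7, P(jar C | data) = 2/7.
Averaging over the posterior, P(orange next | data) = (1/7)(5/7) + (2/3)(2/7) = 43/147.

0.2925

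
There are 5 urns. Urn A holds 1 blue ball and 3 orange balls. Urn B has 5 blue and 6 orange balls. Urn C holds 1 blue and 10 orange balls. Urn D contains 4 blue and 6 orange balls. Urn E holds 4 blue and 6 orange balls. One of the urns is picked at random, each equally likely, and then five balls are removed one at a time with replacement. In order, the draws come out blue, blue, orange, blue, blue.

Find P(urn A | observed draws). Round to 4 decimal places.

Under each hypothesis, the probability of the observed sequence is: P(data | urn A) = (1/4)(1/4)(3/4)(1/4)(1/4) = 0.0029297; P(data | urn B) = (5/11)(5/11)(6/11)(5/11)(5/11) = 0.023285; P(data | urn C) = (1/11)(1/11)(10/11)(1/11)(1/11) = 6.2092e-05; P(data | urn D) = (4/10)(4/10)(6/10)(4/10)(4/10) = 0.01536; P(data | urn E) = (4/10)(4/10)(6/10)(4/10)(4/10) = 0.01536.
Weighting by the prior gives 1/5 · 0.0029297 = 0.00058594, 1/5 · 0.023285 = 0.0046569, 1/5 · 6.2092e-05 = 1.2418e-05, 1/5 · 0.01536 = 0.003072, 1/5 · 0.01536 = 0.003072; these sum to 0.011399.
Hence P(urn A | data) = (0.00058594) / (0.011399) = 0.051401.

0.0514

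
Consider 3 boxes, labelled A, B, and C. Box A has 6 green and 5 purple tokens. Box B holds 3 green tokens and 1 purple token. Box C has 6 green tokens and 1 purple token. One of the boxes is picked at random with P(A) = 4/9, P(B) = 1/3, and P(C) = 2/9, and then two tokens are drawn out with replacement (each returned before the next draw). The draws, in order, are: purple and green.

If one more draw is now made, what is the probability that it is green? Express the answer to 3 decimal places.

0.652

Under each hypothesis, the probability of the observed sequence is: P(data | box A) = (5/11)(6/11) = 0.24793; P(data | box B) = (1/4)(3/4) = 0.1875; P(data | box C) = (1/7)(6/7) = 0.12245.
Multiplying each by its prior: 4/9 · 0.24793 = 0.11019, 1/3 · 0.1875 = 0.0625, 2/9 · 0.12245 = 0.027211; with total 0.1999.
Dividing through by the total gives posterior P(box A | data) = 0.55123, P(box B | data) = 0.31265, P(box C | data) = 0.13612.
So P(green next | data) = Σ P(green next | H) P(H | data) = (6/11)(0.55123) + (3/4)(0.31265) + (6/7)(0.13612) = 0.65183.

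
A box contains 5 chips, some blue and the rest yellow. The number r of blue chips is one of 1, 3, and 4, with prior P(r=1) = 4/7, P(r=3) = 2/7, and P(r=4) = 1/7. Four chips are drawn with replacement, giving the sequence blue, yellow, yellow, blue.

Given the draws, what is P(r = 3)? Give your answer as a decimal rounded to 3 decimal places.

0.474

The likelihood of the observed sequence under each hypothesis: P(data | r = 1) = (1/5)(4/5)(4/5)(1/5) = 0.0256; P(data | r = 3) = (3/5)(2/5)(2/5)(3/5) = 0.0576; P(data | r = 4) = (4/5)(1/5)(1/5)(4/5) = 0.0256.
Weighting by the prior gives 4/7 · 0.0256 = 0.014629, 2/7 · 0.0576 = 0.016457, 1/7 · 0.0256 = 0.0036571; these sum to 0.034743.
So P(r = 3 | data) = (0.016457) / (0.034743) = 0.47368.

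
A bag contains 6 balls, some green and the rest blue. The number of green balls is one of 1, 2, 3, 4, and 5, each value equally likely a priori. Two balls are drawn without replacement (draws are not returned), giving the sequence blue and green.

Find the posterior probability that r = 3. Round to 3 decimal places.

Compute the likelihood of the observed sequence for each case: P(data | r = 1) = (5/6)(1/5) = 1/6; P(data | r = 2) = (4/6)(2/5) = 4/15; P(data | r = 3) = (3/6)(3/5) = 3/10; P(data | r = 4) = (2/6)(4/5) = 4/15; P(data | r = 5) = (1/6)(5/5) = 1/6.
The prior-weighted likelihoods are 1/5 · 1/6 = 1/30, 1/5 · 4/15 = 4/75, 1/5 · 3/10 = 3/50, 1/5 · 4/15 = 4/75, 1/5 · 1/6 = 1/30; with total 7/30.
Hence P(r = 3 | data) = (3/50) / (7/30) = 9/35.

0.257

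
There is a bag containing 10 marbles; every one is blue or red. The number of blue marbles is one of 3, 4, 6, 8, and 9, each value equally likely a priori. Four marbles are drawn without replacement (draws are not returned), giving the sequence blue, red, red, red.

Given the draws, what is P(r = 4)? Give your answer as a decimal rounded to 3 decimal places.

0.383

The likelihood of the observed sequence under each hypothesis: P(data | r = 3) = (3/10)(7/9)(6/8)(5/7) = 0.125; P(data | r = 4) = (4/10)(6/9)(5/8)(4/7) = 0.095238; P(data | r = 6) = (6/10)(4/9)(3/8)(2/7) = 0.028571; P(data | r = 8) = (8/10)(2/9)(1/8)(0/7) = 0; P(data | r = 9) = (9/10)(1/9)(0/8) = 0.
Weighting by the prior gives 1/5 · 0.125 = 0.025, 1/5 · 0.095238 = 0.019048, 1/5 · 0.028571 = 0.0057143, 1/5 · 0 = 0, 1/5 · 0 = 0; with total 0.049762.
By Bayes' rule, P(r = 4 | data) = (0.019048) / (0.049762) = 0.38278.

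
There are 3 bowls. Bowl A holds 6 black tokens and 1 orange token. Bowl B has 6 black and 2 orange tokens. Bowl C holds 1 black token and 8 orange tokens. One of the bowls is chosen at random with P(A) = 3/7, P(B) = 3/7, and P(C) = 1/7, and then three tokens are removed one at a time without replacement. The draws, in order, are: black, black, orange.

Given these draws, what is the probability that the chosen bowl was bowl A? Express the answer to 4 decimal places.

Compute the likelihood of the observed sequence for each case: P(data | bowl A) = (6/7)(5/6)(1/5) = 1/7; P(data | bowl B) = (6/8)(5/7)(2/6) = 5/28; P(data | bowl C) = (1/9)(0/8) = 0.
Multiplying each by its prior: 3/7 · 1/7 = 3/49, 3/7 · 5/28 = 15/196, 1/7 · 0 = 0; these sum to 27/196.
Hence P(bowl A | data) = (3/49) / (27/196) = 4/9.

0.4444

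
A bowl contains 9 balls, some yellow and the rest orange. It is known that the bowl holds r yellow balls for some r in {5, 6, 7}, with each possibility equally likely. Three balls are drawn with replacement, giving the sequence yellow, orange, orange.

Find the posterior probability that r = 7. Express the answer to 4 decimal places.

0.1728

The likelihood of the observed sequence under each hypothesis: P(data | r = 5) = (5/9)(4/9)(4/9) = 0.10974; P(data | r = 6) = (6/9)(3/9)(3/9) = 0.074074; P(data | r = 7) = (7/9)(2/9)(2/9) = 0.038409.
Multiplying each by its prior: 1/3 · 0.10974 = 0.03658, 1/3 · 0.074074 = 0.024691, 1/3 · 0.038409 = 0.012803; summing to 0.074074.
Hence P(r = 7 | data) = (0.012803) / (0.074074) = 0.17284.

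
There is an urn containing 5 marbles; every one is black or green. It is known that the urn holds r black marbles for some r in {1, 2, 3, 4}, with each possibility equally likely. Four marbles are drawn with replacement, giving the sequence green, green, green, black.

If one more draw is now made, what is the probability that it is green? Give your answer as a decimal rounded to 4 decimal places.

For each hypothesis, P(data | H) works out to: P(data | r = 1) = (4/5)(4/5)(4/5)(1/5) = 0.1024; P(data | r = 2) = (3/5)(3/5)(3/5)(2/5) = 0.0864; P(data | r = 3) = (2/5)(2/5)(2/5)(3/5) = 0.0384; P(data | r = 4) = (1/5)(1/5)(1/5)(4/5) = 0.0064.
Multiplying each by its prior: 1/4 · 0.1024 = 0.0256, 1/4 · 0.0864 = 0.0216, 1/4 · 0.0384 = 0.0096, 1/4 · 0.0064 = 0.0016; with total 0.0584.
Normalising, the posterior is P(r = 1 | data) = 0.43836, P(r = 2 | data) = 0.36986, P(r = 3 | data) = 0.16438, P(r = 4 | data) = 0.027397.
Averaging over the posterior, P(green next | data) = (4/5)(0.43836) + (3/5)(0.36986) + (2/5)(0.16438) + (1/5)(0.027397) = 0.64384.

0.6438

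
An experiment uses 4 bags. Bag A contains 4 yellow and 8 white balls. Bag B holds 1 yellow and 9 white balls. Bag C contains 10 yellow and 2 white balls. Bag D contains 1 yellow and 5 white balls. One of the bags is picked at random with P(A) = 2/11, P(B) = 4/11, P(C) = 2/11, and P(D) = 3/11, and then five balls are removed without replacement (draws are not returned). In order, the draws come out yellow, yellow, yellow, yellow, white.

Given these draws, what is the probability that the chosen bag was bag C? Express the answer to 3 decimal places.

0.981

The likelihood of the observed sequence under each hypothesis: P(data | bag A) = (4/12)(3/11)(2/10)(1/9)(8/8) = 0.0020202; P(data | bag B) = (1/10)(0/9) = 0; P(data | bag C) = (10/12)(9/11)(8/10)(7/9)(2/8) = 0.10606; P(data | bag D) = (1/6)(0/5) = 0.
Multiplying each by its prior: 2/11 · 0.0020202 = 0.00036731, 4/11 · 0 = 0, 2/11 · 0.10606 = 0.019284, 3/11 · 0 = 0; with total 0.019651.
So P(bag C | data) = (0.019284) / (0.019651) = 0.98131.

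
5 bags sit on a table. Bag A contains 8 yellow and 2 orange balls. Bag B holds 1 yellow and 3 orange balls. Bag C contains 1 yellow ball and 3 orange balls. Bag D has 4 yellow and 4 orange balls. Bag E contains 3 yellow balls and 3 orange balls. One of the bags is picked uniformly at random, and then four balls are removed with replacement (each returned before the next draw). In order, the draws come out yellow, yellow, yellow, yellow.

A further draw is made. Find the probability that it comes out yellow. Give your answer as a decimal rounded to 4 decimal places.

Under each hypothesis, the probability of the observed sequence is: P(data | bag A) = (8/10)(8/10)(8/10)(8/10) = 0.4096; P(data | bag B) = (1/4)(1/4)(1/4)(1/4) = 0.0039062; P(data | bag C) = (1/4)(1/4)(1/4)(1/4) = 0.0039062; P(data | bag D) = (4/8)(4/8)(4/8)(4/8) = 0.0625; P(data | bag E) = (3/6)(3/6)(3/6)(3/6) = 0.0625.
The prior-weighted likelihoods are 1/5 · 0.4096 = 0.08192, 1/5 · 0.0039062 = 0.00078125, 1/5 · 0.0039062 = 0.00078125, 1/5 · 0.0625 = 0.0125, 1/5 · 0.0625 = 0.0125; these sum to 0.10848.
Dividing through by the total gives posterior P(bag A | data) = 0.75514, P(bag B | data) = 0.0072016, P(bag C | data) = 0.0072016, P(bag D | data) = 0.11523, P(bag E | data) = 0.11523.
Averaging over the posterior, P(yellow next | data) = (4/5)(0.75514) + (1/4)(0.0072016) + (1/4)(0.0072016) + (1/2)(0.11523) + (1/2)(0.11523) = 0.72294.

0.7229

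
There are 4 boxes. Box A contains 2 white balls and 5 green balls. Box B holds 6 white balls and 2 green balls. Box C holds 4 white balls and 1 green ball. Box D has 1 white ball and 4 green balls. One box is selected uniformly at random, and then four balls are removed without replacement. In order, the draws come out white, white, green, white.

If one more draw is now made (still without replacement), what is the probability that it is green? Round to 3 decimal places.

Under each hypothesis, the probability of the observed sequence is: P(data | box A) = (2/7)(1/6)(5/5)(0/4) = 0; P(data | box B) = (6/8)(5/7)(2/6)(4/5) = 1/7; P(data | box C) = (4/5)(3/4)(1/3)(2/2) = 1/5; P(data | box D) = (1/5)(0/4) = 0.
Multiplying each by its prior: 1/4 · 0 = 0, 1/4 · 1/7 = 1/28, 1/4 · 1/5 = 1/20, 1/4 · 0 = 0; these sum to 3/35.
Normalising, the posterior is P(box A | data) = 0, P(box B | data) = 5/12, P(box C | data) = 7/12, P(box D | data) = 0.
So P(green next | data) = Σ P(green next | H) P(H | data) = (1/4)(5/12) + (0)(7/12) = 5/48.

0.104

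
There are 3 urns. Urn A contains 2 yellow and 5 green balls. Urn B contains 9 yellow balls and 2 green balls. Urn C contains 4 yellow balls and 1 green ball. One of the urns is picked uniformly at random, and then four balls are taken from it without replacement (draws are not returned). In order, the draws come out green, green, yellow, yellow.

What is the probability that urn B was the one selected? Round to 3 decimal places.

The likelihood of the observed sequence under each hypothesis: P(data | urn A) = (5/7)(4/6)(2/5)(1/4) = 0.047619; P(data | urn B) = (2/11)(1/10)(9/9)(8/8) = 0.018182; P(data | urn C) = (1/5)(0/4) = 0.
Weighting by the prior gives 1/3 · 0.047619 = 0.015873, 1/3 · 0.018182 = 0.0060606, 1/3 · 0 = 0; summing to 0.021934.
By Bayes' rule, P(urn B | data) = (0.0060606) / (0.021934) = 0.27632.

0.276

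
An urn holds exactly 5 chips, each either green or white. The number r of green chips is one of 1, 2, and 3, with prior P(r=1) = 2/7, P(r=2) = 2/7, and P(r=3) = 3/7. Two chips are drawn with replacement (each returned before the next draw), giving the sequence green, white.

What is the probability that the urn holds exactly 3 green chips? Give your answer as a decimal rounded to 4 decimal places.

Compute the likelihood of the observed sequence for each case: P(data | r = 1) = (1/5)(4/5) = 4/25; P(data | r = 2) = (2/5)(3/5) = 6/25; P(data | r = 3) = (3/5)(2/5) = 6/25.
The prior-weighted likelihoods are 2/7 · 4/25 = 8/175, 2/7 · 6/25 = 12/175, 3/7 · 6/25 = 18/175; these sum to 38/175.
Hence P(r = 3 | data) = (18/175) / (38/175) = 9/19.

0.4737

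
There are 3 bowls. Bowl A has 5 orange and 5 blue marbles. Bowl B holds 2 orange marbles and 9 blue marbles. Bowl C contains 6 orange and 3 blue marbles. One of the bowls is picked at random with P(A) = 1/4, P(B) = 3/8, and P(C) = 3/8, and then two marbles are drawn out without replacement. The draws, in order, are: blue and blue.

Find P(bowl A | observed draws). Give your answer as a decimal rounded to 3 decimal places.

0.167

Compute the likelihood of the observed sequence for each case: P(data | bowl A) = (5/10)(4/9) = 0.22222; P(data | bowl B) = (9/11)(8/10) = 0.65455; P(data | bowl C) = (3/9)(2/8) = 0.083333.
Weighting by the prior gives 1/4 · 0.22222 = 0.055556, 3/8 · 0.65455 = 0.24545, 3/8 · 0.083333 = 0.03125; summing to 0.33226.
So P(bowl A | data) = (0.055556) / (0.33226) = 0.16721.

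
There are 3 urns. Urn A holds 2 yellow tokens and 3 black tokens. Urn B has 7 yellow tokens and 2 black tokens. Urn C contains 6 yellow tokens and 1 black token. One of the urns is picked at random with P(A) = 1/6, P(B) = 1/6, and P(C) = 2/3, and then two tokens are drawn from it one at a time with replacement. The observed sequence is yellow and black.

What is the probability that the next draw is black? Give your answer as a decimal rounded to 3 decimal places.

Compute the likelihood of the observed sequence for each case: P(data | urn A) = (2/5)(3/5) = 0.24; P(data | urn B) = (7/9)(2/9) = 0.17284; P(data | urn C) = (6/7)(1/7) = 0.12245.
Weighting by the prior gives 1/6 · 0.24 = 0.04, 1/6 · 0.17284 = 0.028807, 2/3 · 0.12245 = 0.081633; with total 0.15044.
Normalising, the posterior is P(urn A | data) = 0.26589, P(urn B | data) = 0.19148, P(urn C | data) = 0.54263.
So P(black next | data) = Σ P(black next | H) P(H | data) = (3/5)(0.26589) + (2/9)(0.19148) + (1/7)(0.54263) = 0.2796.

0.280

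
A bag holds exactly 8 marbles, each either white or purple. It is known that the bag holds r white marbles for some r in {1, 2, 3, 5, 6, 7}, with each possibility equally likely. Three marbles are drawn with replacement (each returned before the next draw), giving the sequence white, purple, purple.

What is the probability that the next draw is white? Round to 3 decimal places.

The likelihood of the observed sequence under each hypothesis: P(data | r = 1) = (1/8)(7/8)(7/8) = 0.095703; P(data | r = 2) = (2/8)(6/8)(6/8) = 0.14062; P(data | r = 3) = (3/8)(5/8)(5/8) = 0.14648; P(data | r = 5) = (5/8)(3/8)(3/8) = 0.087891; P(data | r = 6) = (6/8)(2/8)(2/8) = 0.046875; P(data | r = 7) = (7/8)(1/8)(1/8) = 0.013672.
Weighting by the prior gives 1/6 · 0.095703 = 0.015951, 1/6 · 0.14062 = 0.023438, 1/6 · 0.14648 = 0.024414, 1/6 · 0.087891 = 0.014648, 1/6 · 0.046875 = 0.0078125, 1/6 · 0.013672 = 0.0022786; these sum to 0.088542.
The posterior is then P(r = 1 | data) = 0.18015, P(r = 2 | data) = 0.26471, P(r = 3 | data) = 0.27574, P(r = 5 | data) = 0.16544, P(r = 6 | data) = 0.088235, P(r = 7 | data) = 0.025735.
The predictive probability is P(white next | data) = (1/8)(0.18015) + (1/4)(0.26471) + (3/8)(0.27574) + (5/8)(0.16544) + (3/4)(0.088235) + (7/8)(0.025735) = 0.38419.

0.384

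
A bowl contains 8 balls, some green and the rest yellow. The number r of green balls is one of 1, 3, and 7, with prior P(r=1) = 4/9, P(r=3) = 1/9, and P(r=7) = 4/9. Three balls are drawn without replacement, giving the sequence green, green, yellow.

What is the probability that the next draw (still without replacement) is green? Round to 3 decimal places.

0.879

For each hypothesis, P(data | H) works out to: P(data | r = 1) = (1/8)(0/7) = 0; P(data | r = 3) = (3/8)(2/7)(5/6) = 5/56; P(data | r = 7) = (7/8)(6/7)(1/6) = 1/8.
The prior-weighted likelihoods are 4/9 · 0 = 0, 1/9 · 5/56 = 5/504, 4/9 · 1/8 = 1/18; with total 11/168.
The posterior is then P(r = 1 | data) = 0, P(r = 3 | data) = 5/33, P(r = 7 | data) = 28/33.
So P(green next | data) = Σ P(green next | H) P(H | data) = (1/5)(5/33) + (1)(28/33) = 29/33.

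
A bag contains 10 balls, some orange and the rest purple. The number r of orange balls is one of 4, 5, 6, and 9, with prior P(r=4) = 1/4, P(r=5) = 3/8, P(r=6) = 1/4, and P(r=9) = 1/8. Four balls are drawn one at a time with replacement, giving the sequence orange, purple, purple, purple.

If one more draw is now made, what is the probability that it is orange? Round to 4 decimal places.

0.4789

For each hypothesis, P(data | H) works out to: P(data | r = 4) = (4/10)(6/10)(6/10)(6/10) = 0.0864; P(data | r = 5) = (5/10)(5/10)(5/10)(5/10) = 0.0625; P(data | r = 6) = (6/10)(4/10)(4/10)(4/10) = 0.0384; P(data | r = 9) = (9/10)(1/10)(1/10)(1/10) = 0.0009.
Weighting by the prior gives 1/4 · 0.0864 = 0.0216, 3/8 · 0.0625 = 0.023438, 1/4 · 0.0384 = 0.0096, 1/8 · 0.0009 = 0.0001125; these sum to 0.05475.
Dividing through by the total gives posterior P(r = 4 | data) = 0.39452, P(r = 5 | data) = 0.42808, P(r = 6 | data) = 0.17534, P(r = 9 | data) = 0.0020548.
So P(orange next | data) = Σ P(orange next | H) P(H | data) = (2/5)(0.39452) + (1/2)(0.42808) + (3/5)(0.17534) + (9/10)(0.0020548) = 0.4789.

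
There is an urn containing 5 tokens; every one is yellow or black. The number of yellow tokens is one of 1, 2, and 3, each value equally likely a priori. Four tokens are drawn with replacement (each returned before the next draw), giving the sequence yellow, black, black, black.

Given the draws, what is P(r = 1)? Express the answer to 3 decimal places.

Compute the likelihood of the observed sequence for each case: P(data | r = 1) = (1/5)(4/5)(4/5)(4/5) = 0.1024; P(data | r = 2) = (2/5)(3/5)(3/5)(3/5) = 0.0864; P(data | r = 3) = (3/5)(2/5)(2/5)(2/5) = 0.0384.
The prior-weighted likelihoods are 1/3 · 0.1024 = 0.034133, 1/3 · 0.0864 = 0.0288, 1/3 · 0.0384 = 0.0128; summing to 0.075733.
So P(r = 1 | data) = (0.034133) / (0.075733) = 0.4507.

0.451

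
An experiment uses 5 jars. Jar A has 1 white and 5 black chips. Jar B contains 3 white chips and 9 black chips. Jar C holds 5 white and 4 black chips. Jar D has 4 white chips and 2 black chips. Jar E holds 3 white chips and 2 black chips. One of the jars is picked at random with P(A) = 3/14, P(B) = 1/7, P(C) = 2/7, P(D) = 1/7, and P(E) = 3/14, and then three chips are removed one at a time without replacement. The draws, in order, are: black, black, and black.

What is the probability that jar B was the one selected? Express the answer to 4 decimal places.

Compute the likelihood of the observed sequence for each case: P(data | jar A) = (5/6)(4/5)(3/4) = 0.5; P(data | jar B) = (9/12)(8/11)(7/10) = 0.38182; P(data | jar C) = (4/9)(3/8)(2/7) = 0.047619; P(data | jar D) = (2/6)(1/5)(0/4) = 0; P(data | jar E) = (2/5)(1/4)(0/3) = 0.
Multiplying each by its prior: 3/14 · 0.5 = 0.10714, 1/7 · 0.38182 = 0.054545, 2/7 · 0.047619 = 0.013605, 1/7 · 0 = 0, 3/14 · 0 = 0; with total 0.17529.
Therefore the posterior P(jar B | data) = (0.054545) / (0.17529) = 0.31117.

0.3112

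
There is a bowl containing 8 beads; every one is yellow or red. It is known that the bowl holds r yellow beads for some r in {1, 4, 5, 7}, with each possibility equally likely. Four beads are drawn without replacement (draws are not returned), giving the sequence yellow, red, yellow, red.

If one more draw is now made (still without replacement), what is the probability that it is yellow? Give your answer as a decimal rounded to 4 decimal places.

0.6136

For each hypothesis, P(data | H) works out to: P(data | r = 1) = (1/8)(7/7)(0/6) = 0; P(data | r = 4) = (4/8)(4/7)(3/6)(3/5) = 3/35; P(data | r = 5) = (5/8)(3/7)(4/6)(2/5) = 1/14; P(data | r = 7) = (7/8)(1/7)(6/6)(0/5) = 0.
Weighting by the prior gives 1/4 · 0 = 0, 1/4 · 3/35 = 3/140, 1/4 · 1/14 = 1/56, 1/4 · 0 = 0; with total 11/280.
The posterior is then P(r = 1 | data) = 0, P(r = 4 | data) = 6/11, P(r = 5 | data) = 5/11, P(r = 7 | data) = 0.
So P(yellow next | data) = Σ P(yellow next | H) P(H | data) = (1/2)(6/11) + (3/4)(5/11) = 27/44.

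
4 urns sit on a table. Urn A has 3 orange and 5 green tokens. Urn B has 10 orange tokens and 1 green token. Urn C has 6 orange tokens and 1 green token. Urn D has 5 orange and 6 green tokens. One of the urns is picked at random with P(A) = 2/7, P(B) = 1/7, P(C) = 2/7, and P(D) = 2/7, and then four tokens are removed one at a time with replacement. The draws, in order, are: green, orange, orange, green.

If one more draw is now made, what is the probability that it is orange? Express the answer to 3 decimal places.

Under each hypothesis, the probability of the observed sequence is: P(data | urn A) = (5/8)(3/8)(3/8)(5/8) = 0.054932; P(data | urn B) = (1/11)(10/11)(10/11)(1/11) = 0.0068301; P(data | urn C) = (1/7)(6/7)(6/7)(1/7) = 0.014994; P(data | urn D) = (6/11)(5/11)(5/11)(6/11) = 0.061471.
Multiplying each by its prior: 2/7 · 0.054932 = 0.015695, 1/7 · 0.0068301 = 0.00097573, 2/7 · 0.014994 = 0.0042839, 2/7 · 0.061471 = 0.017563; these sum to 0.038518.
The posterior is then P(urn A | data) = 0.40747, P(urn B | data) = 0.025332, P(urn C | data) = 0.11122, P(urn D | data) = 0.45598.
So P(orange next | data) = Σ P(orange next | H) P(H | data) = (3/8)(0.40747) + (10/11)(0.025332) + (6/7)(0.11122) + (5/11)(0.45598) = 0.47842.

0.478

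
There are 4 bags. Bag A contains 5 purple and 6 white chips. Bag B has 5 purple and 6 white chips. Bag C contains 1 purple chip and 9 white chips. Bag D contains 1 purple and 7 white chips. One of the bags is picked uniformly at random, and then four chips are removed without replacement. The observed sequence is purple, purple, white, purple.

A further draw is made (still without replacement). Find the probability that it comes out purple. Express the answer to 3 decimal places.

0.286

Compute the likelihood of the observed sequence for each case: P(data | bag A) = (5/11)(4/10)(6/9)(3/8) = 1/22; P(data | bag B) = (5/11)(4/10)(6/9)(3/8) = 1/22; P(data | bag C) = (1/10)(0/9) = 0; P(data | bag D) = (1/8)(0/7) = 0.
Multiplying each by its prior: 1/4 · 1/22 = 1/88, 1/4 · 1/22 = 1/88, 1/4 · 0 = 0, 1/4 · 0 = 0; these sum to 1/44.
Normalising, the posterior is P(bag A | data) = 1/2, P(bag B | data) = 1/2, P(bag C | data) = 0, P(bag D | data) = 0.
Averaging over the posterior, P(purple next | data) = (2/7)(1/2) + (2/7)(1/2) = 2/7.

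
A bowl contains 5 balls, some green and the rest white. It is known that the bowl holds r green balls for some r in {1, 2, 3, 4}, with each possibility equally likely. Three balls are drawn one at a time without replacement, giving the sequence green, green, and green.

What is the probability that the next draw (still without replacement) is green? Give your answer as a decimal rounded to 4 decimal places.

Under each hypothesis, the probability of the observed sequence is: P(data | r = 1) = (1/5)(0/4) = 0; P(data | r = 2) = (2/5)(1/4)(0/3) = 0; P(data | r = 3) = (3/5)(2/4)(1/3) = 1/10; P(data | r = 4) = (4/5)(3/4)(2/3) = 2/5.
Multiplying each by its prior: 1/4 · 0 = 0, 1/4 · 0 = 0, 1/4 · 1/10 = 1/40, 1/4 · 2/5 = 1/10; these sum to 1/8.
Dividing through by the total gives posterior P(r = 1 | data) = 0, P(r = 2 | data) = 0, P(r = 3 | data) = 1/5, P(r = 4 | data) = 4/5.
So P(green next | data) = Σ P(green next | H) P(H | data) = (0)(1/5) + (1/2)(4/5) = 2/5.

0.4000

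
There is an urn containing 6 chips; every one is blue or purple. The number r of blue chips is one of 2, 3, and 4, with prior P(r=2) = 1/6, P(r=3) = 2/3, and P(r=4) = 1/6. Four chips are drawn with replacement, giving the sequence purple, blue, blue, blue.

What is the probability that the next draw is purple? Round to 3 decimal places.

0.467

The likelihood of the observed sequence under each hypothesis: P(data | r = 2) = (4/6)(2/6)(2/6)(2/6) = 0.024691; P(data | r = 3) = (3/6)(3/6)(3/6)(3/6) = 0.0625; P(data | r = 4) = (2/6)(4/6)(4/6)(4/6) = 0.098765.
Weighting by the prior gives 1/6 · 0.024691 = 0.0041152, 2/3 · 0.0625 = 0.041667, 1/6 · 0.098765 = 0.016461; with total 0.062243.
Dividing through by the total gives posterior P(r = 2 | data) = 0.066116, P(r = 3 | data) = 0.66942, P(r = 4 | data) = 0.26446.
Averaging over the posterior, P(purple next | data) = (2/3)(0.066116) + (1/2)(0.66942) + (1/3)(0.26446) = 0.46694.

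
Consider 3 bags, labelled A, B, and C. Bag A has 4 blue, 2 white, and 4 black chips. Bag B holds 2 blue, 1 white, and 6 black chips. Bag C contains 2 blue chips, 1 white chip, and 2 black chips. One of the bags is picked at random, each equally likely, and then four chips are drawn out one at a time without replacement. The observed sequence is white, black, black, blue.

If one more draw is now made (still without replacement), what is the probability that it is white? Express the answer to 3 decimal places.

0.044

The likelihood of the observed sequence under each hypothesis: P(data | bag A) = (2/10)(4/9)(3/8)(4/7) = 2/105; P(data | bag B) = (1/9)(6/8)(5/7)(2/6) = 5/252; P(data | bag C) = (1/5)(2/4)(1/3)(2/2) = 1/30.
Weighting by the prior gives 1/3 · 2/105 = 2/315, 1/3 · 5/252 = 5/756, 1/3 · 1/30 = 1/90; summing to 13/540.
Dividing through by the total gives posterior P(bag A | data) = 24/91, P(bag B | data) = 25/91, P(bag C | data) = 6/13.
The predictive probability is P(white next | data) = (1/6)(24/91) + (0)(25/91) + (0)(6/13) = 4/91.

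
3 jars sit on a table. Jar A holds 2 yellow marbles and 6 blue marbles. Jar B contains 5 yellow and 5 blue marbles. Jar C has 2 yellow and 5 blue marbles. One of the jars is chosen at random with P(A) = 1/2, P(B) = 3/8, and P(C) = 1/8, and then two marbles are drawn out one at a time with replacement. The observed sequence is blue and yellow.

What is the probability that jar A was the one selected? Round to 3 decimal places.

0.440

Compute the likelihood of the observed sequence for each case: P(data | jar A) = (6/8)(2/8) = 3/16; P(data | jar B) = (5/10)(5/10) = 1/4; P(data | jar C) = (5/7)(2/7) = 10/49.
The prior-weighted likelihoods are 1/2 · 3/16 = 3/32, 3/8 · 1/4 = 3/32, 1/8 · 10/49 = 5/196; summing to 167/784.
By Bayes' rule, P(jar A | data) = (3/32) / (167/784) = 147/334.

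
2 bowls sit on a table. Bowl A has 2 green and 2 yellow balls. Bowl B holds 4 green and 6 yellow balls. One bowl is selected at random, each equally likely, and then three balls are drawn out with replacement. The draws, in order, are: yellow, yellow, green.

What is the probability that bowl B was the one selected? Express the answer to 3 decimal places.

0.535

The likelihood of the observed sequence under each hypothesis: P(data | bowl A) = (2/4)(2/4)(2/4) = 0.125; P(data | bowl B) = (6/10)(6/10)(4/10) = 0.144.
Weighting by the prior gives 1/2 · 0.125 = 0.0625, 1/2 · 0.144 = 0.072; these sum to 0.1345.
By Bayes' rule, P(bowl B | data) = (0.072) / (0.1345) = 0.53532.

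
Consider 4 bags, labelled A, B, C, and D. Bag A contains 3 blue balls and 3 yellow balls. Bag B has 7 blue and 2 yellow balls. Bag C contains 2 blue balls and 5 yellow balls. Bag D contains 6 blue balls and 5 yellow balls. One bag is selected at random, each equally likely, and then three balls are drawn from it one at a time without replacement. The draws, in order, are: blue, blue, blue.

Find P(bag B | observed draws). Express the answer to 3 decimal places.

0.709

The likelihood of the observed sequence under each hypothesis: P(data | bag A) = (3/6)(2/5)(1/4) = 1/20; P(data | bag B) = (7/9)(6/8)(5/7) = 5/12; P(data | bag C) = (2/7)(1/6)(0/5) = 0; P(data | bag D) = (6/11)(5/10)(4/9) = 4/33.
Weighting by the prior gives 1/4 · 1/20 = 1/80, 1/4 · 5/12 = 5/48, 1/4 · 0 = 0, 1/4 · 4/33 = 1/33; summing to 97/660.
By Bayes' rule, P(bag B | data) = (5/48) / (97/660) = 275/388.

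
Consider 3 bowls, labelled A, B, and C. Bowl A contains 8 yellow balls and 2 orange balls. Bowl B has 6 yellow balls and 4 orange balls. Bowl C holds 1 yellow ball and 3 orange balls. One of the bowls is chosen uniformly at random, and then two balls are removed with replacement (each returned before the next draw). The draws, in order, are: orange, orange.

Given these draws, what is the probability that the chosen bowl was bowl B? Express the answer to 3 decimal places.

The likelihood of the observed sequence under each hypothesis: P(data | bowl A) = (2/10)(2/10) = 1/25; P(data | bowl B) = (4/10)(4/10) = 4/25; P(data | bowl C) = (3/4)(3/4) = 9/16.
Weighting by the prior gives 1/3 · 1/25 = 1/75, 1/3 · 4/25 = 4/75, 1/3 · 9/16 = 3/16; with total 61/240.
Hence P(bowl B | data) = (4/75) / (61/240) = 64/305.

0.210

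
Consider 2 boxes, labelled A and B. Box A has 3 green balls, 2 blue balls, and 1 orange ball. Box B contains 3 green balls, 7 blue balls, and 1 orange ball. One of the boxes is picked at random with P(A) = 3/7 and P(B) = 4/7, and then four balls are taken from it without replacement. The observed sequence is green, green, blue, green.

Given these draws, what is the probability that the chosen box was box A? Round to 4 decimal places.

Under each hypothesis, the probability of the observed sequence is: P(data | box A) = (3/6)(2/5)(2/4)(1/3) = 0.033333; P(data | box B) = (3/11)(2/10)(7/9)(1/8) = 0.005303.
Multiplying each by its prior: 3/7 · 0.033333 = 0.014286, 4/7 · 0.005303 = 0.0030303; these sum to 0.017316.
By Bayes' rule, P(box A | data) = (0.014286) / (0.017316) = 0.825.

0.8250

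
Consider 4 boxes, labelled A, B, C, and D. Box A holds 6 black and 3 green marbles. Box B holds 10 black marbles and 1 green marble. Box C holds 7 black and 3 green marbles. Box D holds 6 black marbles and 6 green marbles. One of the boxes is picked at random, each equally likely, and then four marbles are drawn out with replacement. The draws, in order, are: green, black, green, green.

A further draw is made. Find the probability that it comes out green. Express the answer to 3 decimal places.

For each hypothesis, P(data | H) works out to: P(data | box A) = (3/9)(6/9)(3/9)(3/9) = 0.024691; P(data | box B) = (1/11)(10/11)(1/11)(1/11) = 0.00068301; P(data | box C) = (3/10)(7/10)(3/10)(3/10) = 0.0189; P(data | box D) = (6/12)(6/12)(6/12)(6/12) = 0.0625.
Multiplying each by its prior: 1/4 · 0.024691 = 0.0061728, 1/4 · 0.00068301 = 0.00017075, 1/4 · 0.0189 = 0.004725, 1/4 · 0.0625 = 0.015625; summing to 0.026694.
Dividing through by the total gives posterior P(box A | data) = 0.23125, P(box B | data) = 0.0063968, P(box C | data) = 0.17701, P(box D | data) = 0.58535.
Averaging over the posterior, P(green next | data) = (1/3)(0.23125) + (1/11)(0.0063968) + (3/10)(0.17701) + (1/2)(0.58535) = 0.42344.

0.423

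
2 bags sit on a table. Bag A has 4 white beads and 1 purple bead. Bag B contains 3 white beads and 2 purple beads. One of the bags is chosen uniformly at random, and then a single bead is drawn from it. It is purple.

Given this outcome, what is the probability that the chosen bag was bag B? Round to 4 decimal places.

0.6667

The likelihood of this draw under each hypothesis: P(data | bag A) = (1/5) = 1/5; P(data | bag B) = (2/5) = 2/5.
Weighting by the prior gives 1/2 · 1/5 = 1/10, 1/2 · 2/5 = 1/5; with total 3/10.
Hence P(bag B | data) = (1/5) / (3/10) = 2/3.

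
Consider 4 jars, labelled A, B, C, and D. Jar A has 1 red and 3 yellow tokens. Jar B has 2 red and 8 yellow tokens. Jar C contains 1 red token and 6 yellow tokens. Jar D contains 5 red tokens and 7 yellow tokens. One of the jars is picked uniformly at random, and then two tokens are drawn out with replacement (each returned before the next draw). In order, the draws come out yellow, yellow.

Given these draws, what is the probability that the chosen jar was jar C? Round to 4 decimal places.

For each hypothesis, P(data | H) works out to: P(data | jar A) = (3/4)(3/4) = 0.5625; P(data | jar B) = (8/10)(8/10) = 0.64; P(data | jar C) = (6/7)(6/7) = 0.73469; P(data | jar D) = (7/12)(7/12) = 0.34028.
Weighting by the prior gives 1/4 · 0.5625 = 0.14062, 1/4 · 0.64 = 0.16, 1/4 · 0.73469 = 0.18367, 1/4 · 0.34028 = 0.085069; with total 0.56937.
Hence P(jar C | data) = (0.18367) / (0.56937) = 0.32259.

0.3226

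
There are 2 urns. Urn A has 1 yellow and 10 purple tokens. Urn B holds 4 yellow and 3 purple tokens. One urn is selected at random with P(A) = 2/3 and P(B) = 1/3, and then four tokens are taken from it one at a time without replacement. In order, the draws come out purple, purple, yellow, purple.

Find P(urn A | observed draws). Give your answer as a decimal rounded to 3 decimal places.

0.864

The likelihood of the observed sequence under each hypothesis: P(data | urn A) = (10/11)(9/10)(1/9)(8/8) = 1/11; P(data | urn B) = (3/7)(2/6)(4/5)(1/4) = 1/35.
Multiplying each by its prior: 2/3 · 1/11 = 2/33, 1/3 · 1/35 = 1/105; these sum to 27/385.
So P(urn A | data) = (2/33) / (27/385) = 70/81.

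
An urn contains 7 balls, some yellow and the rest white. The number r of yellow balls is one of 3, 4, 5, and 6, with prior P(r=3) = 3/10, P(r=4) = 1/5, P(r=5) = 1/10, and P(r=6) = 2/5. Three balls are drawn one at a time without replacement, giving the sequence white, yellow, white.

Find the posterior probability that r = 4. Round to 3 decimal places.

Compute the likelihood of the observed sequence for each case: P(data | r = 3) = (4/7)(3/6)(3/5) = 0.17143; P(data | r = 4) = (3/7)(4/6)(2/5) = 0.11429; P(data | r = 5) = (2/7)(5/6)(1/5) = 0.047619; P(data | r = 6) = (1/7)(6/6)(0/5) = 0.
Multiplying each by its prior: 3/10 · 0.17143 = 0.051429, 1/5 · 0.11429 = 0.022857, 1/10 · 0.047619 = 0.0047619, 2/5 · 0 = 0; summing to 0.079048.
So P(r = 4 | data) = (0.022857) / (0.079048) = 0.28916.

0.289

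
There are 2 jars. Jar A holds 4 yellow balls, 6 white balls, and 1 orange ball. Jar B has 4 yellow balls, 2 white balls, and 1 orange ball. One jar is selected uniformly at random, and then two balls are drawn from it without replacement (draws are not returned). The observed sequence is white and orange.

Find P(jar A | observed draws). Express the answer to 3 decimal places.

0.534

The likelihood of the observed sequence under each hypothesis: P(data | jar A) = (6/11)(1/10) = 0.054545; P(data | jar B) = (2/7)(1/6) = 0.047619.
The prior-weighted likelihoods are 1/2 · 0.054545 = 0.027273, 1/2 · 0.047619 = 0.02381; summing to 0.051082.
By Bayes' rule, P(jar A | data) = (0.027273) / (0.051082) = 0.5339.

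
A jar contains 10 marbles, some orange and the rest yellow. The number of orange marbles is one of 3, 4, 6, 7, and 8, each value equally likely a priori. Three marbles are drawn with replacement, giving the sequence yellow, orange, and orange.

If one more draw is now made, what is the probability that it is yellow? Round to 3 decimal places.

For each hypothesis, P(data | H) works out to: P(data | r = 3) = (7/10)(3/10)(3/10) = 0.063; P(data | r = 4) = (6/10)(4/10)(4/10) = 0.096; P(data | r = 6) = (4/10)(6/10)(6/10) = 0.144; P(data | r = 7) = (3/10)(7/10)(7/10) = 0.147; P(data | r = 8) = (2/10)(8/10)(8/10) = 0.128.
Multiplying each by its prior: 1/5 · 0.063 = 0.0126, 1/5 · 0.096 = 0.0192, 1/5 · 0.144 = 0.0288, 1/5 · 0.147 = 0.0294, 1/5 · 0.128 = 0.0256; these sum to 0.1156.
The posterior is then P(r = 3 | data) = 0.109, P(r = 4 | data) = 0.16609, P(r = 6 | data) = 0.24913, P(r = 7 | data) = 0.25433, P(r = 8 | data) = 0.22145.
So P(yellow next | data) = Σ P(yellow next | H) P(H | data) = (7/10)(0.109) + (3/5)(0.16609) + (2/5)(0.24913) + (3/10)(0.25433) + (1/5)(0.22145) = 0.39619.

0.396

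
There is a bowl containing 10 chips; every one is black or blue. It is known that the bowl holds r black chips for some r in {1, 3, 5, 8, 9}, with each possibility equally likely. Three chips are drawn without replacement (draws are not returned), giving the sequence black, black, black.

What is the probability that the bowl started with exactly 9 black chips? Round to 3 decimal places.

For each hypothesis, P(data | H) works out to: P(data | r = 1) = (1/10)(0/9) = 0; P(data | r = 3) = (3/10)(2/9)(1/8) = 1/120; P(data | r = 5) = (5/10)(4/9)(3/8) = 1/12; P(data | r = 8) = (8/10)(7/9)(6/8) = 7/15; P(data | r = 9) = (9/10)(8/9)(7/8) = 7/10.
The prior-weighted likelihoods are 1/5 · 0 = 0, 1/5 · 1/120 = 1/600, 1/5 · 1/12 = 1/60, 1/5 · 7/15 = 7/75, 1/5 · 7/10 = 7/50; summing to 151/600.
By Bayes' rule, P(r = 9 | data) = (7/50) / (151/600) = 84/151.

0.556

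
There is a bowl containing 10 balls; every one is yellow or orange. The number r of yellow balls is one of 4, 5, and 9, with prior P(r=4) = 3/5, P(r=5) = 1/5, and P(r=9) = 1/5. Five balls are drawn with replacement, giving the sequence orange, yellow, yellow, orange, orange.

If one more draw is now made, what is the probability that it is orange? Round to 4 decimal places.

0.5740

Under each hypothesis, the probability of the observed sequence is: P(data | r = 4) = (6/10)(4/10)(4/10)(6/10)(6/10) = 0.03456; P(data | r = 5) = (5/10)(5/10)(5/10)(5/10)(5/10) = 0.03125; P(data | r = 9) = (1/10)(9/10)(9/10)(1/10)(1/10) = 0.00081.
The prior-weighted likelihoods are 3/5 · 0.03456 = 0.020736, 1/5 · 0.03125 = 0.00625, 1/5 · 0.00081 = 0.000162; summing to 0.027148.
Normalising, the posterior is P(r = 4 | data) = 0.76381, P(r = 5 | data) = 0.23022, P(r = 9 | data) = 0.0059673.
Averaging over the posterior, P(orange next | data) = (3/5)(0.76381) + (1/2)(0.23022) + (1/10)(0.0059673) = 0.57399.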